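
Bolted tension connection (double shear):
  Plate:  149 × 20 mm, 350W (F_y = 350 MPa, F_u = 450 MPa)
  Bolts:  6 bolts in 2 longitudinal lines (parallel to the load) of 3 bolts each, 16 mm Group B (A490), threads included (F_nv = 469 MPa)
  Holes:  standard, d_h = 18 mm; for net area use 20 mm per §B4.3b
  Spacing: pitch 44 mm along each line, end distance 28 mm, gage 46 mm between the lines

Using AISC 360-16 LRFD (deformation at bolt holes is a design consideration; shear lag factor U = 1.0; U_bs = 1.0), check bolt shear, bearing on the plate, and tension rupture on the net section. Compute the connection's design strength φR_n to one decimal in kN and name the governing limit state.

Bolt shear: A_b = π(16)²/4 = 201.06 mm². φR_n = 0.75 × 469 × 201.06 × 6 × 2 = 848.7 kN.
Bearing (20 mm plate, F_u = 450 MPa): end bolts L_c = 28 − 18/2 = 19, R_n = min(1.2×19×20×450, 2.4×16×20×450) = 205.2 kN/bolt; interior L_c = 44 − 18 = 26, R_n = 280.8 kN/bolt. φR_n = 0.75 × (2×205.2 + 4×280.8) = 1150.2 kN.
Tension rupture (net): A_n = (149 − 2×20)×20 = 2180 mm² (U = 1.0, A_e = A_n). φR_n = 0.75 × 450 × 2180 = 735.8 kN.
Governing: min(848.7, 1150.2, 735.8) = 735.8 kN → net-section rupture.

735.8 kN (net-section rupture governs)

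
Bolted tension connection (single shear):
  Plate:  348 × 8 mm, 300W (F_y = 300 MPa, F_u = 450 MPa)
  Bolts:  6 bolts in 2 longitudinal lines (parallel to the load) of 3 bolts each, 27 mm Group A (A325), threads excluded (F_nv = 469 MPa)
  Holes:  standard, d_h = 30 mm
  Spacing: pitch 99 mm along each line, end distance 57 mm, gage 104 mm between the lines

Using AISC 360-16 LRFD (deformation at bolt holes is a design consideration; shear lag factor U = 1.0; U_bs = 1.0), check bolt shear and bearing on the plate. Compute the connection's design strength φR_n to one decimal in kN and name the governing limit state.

972.0 kN (bearing governs)

Bolt shear: A_b = π(27)²/4 = 572.56 mm². φR_n = 0.75 × 469 × 572.56 × 6 × 1 = 1208.4 kN.
Bearing (8 mm plate, F_u = 450 MPa): end bolts L_c = 57 − 30/2 = 42, R_n = min(1.2×42×8×450, 2.4×27×8×450) = 181.44 kN/bolt; interior L_c = 99 − 30 = 69, R_n = 233.28 kN/bolt. φR_n = 0.75 × (2×181.44 + 4×233.28) = 972.0 kN.
Governing: min(1208.4, 972.0) = 972.0 kN → bearing.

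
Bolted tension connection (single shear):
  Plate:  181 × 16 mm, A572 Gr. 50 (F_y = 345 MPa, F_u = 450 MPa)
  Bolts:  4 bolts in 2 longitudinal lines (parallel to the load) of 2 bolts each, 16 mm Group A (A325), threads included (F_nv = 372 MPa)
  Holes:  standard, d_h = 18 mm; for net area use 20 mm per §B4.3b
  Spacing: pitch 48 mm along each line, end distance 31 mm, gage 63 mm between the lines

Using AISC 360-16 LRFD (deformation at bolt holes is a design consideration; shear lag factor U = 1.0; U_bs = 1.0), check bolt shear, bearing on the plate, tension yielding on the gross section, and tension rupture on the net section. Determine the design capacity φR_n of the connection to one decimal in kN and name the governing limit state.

Bolt shear: A_b = π(16)²/4 = 201.06 mm². φR_n = 0.75 × 372 × 201.06 × 4 × 1 = 224.4 kN.
Bearing (16 mm plate, F_u = 450 MPa): end bolts L_c = 31 − 18/2 = 22, R_n = min(1.2×22×16×450, 2.4×16×16×450) = 190.08 kN/bolt; interior L_c = 48 − 18 = 30, R_n = 259.2 kN/bolt. φR_n = 0.75 × (2×190.08 + 2×259.2) = 673.9 kN.
Tension yield (gross): A_g = 181×16 = 2896 mm². φR_n = 0.90 × 345 × 2896 = 899.2 kN.
Tension rupture (net): A_n = (181 − 2×20)×16 = 2256 mm² (U = 1.0, A_e = A_n). φR_n = 0.75 × 450 × 2256 = 761.4 kN.
Governing: min(224.4, 673.9, 899.2, 761.4) = 224.4 kN → bolt shear.

224.4 kN (bolt shear governs)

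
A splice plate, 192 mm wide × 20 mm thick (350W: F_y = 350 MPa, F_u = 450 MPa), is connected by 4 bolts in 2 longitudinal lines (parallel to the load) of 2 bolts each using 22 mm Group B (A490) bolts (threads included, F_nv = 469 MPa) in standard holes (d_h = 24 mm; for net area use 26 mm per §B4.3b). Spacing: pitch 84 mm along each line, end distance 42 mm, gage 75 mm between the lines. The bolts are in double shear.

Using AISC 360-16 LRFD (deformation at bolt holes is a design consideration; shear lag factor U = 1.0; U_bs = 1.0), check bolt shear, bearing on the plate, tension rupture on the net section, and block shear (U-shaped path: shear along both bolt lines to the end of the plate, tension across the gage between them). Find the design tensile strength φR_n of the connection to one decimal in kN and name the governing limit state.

945.0 kN (net-section rupture governs)

Bolt shear: A_b = π(22)²/4 = 380.13 mm². φR_n = 0.75 × 469 × 380.13 × 4 × 2 = 1069.7 kN.
Bearing (20 mm plate, F_u = 450 MPa): end bolts L_c = 42 − 24/2 = 30, R_n = min(1.2×30×20×450, 2.4×22×20×450) = 324 kN/bolt; interior L_c = 84 − 24 = 60, R_n = 475.2 kN/bolt. φR_n = 0.75 × (2×324 + 2×475.2) = 1198.8 kN.
Tension rupture (net): A_n = (192 − 2×26)×20 = 2800 mm² (U = 1.0, A_e = A_n). φR_n = 0.75 × 450 × 2800 = 945.0 kN.
Block shear: shear path 2×[42+1×84] = 2×126 mm, A_gv = 5040, A_nv = 2×(126 − 1.5×26)×20 = 3480 mm²; tension across gage: (75 − 1×26)×20 = 980 mm². R_n = min(0.6×450×3480, 0.6×350×5040) + 1.0×450×980 = min(939.6, 1058.4) + 441 = 1380.6 kN. φR_n = 0.75 × 1380.6 = 1035.5 kN.
Governing: min(1069.7, 1198.8, 945.0, 1035.5) = 945.0 kN → net-section rupture.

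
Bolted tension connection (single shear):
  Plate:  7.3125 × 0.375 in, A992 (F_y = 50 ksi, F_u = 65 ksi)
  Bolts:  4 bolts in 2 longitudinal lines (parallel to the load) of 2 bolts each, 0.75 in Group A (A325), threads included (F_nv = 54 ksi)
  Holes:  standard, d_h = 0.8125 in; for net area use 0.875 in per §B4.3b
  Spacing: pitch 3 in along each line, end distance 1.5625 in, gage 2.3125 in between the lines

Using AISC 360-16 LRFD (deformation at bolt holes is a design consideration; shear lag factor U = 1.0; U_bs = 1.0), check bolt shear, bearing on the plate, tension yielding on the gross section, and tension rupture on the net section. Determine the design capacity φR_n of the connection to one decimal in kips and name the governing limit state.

Bolt shear: A_b = π(0.75)²/4 = 0.44179 in². φR_n = 0.75 × 54 × 0.44179 × 4 × 1 = 71.6 kips.
Bearing (0.375 in plate, F_u = 65 ksi): end bolts L_c = 1.5625 − 0.8125/2 = 1.15625, R_n = min(1.2×1.15625×0.375×65, 2.4×0.75×0.375×65) = 33.82 kips/bolt; interior L_c = 3 − 0.8125 = 2.1875, R_n = 43.875 kips/bolt. φR_n = 0.75 × (2×33.82 + 2×43.875) = 116.5 kips.
Tension yield (gross): A_g = 7.3125×0.375 = 2.7422 in². φR_n = 0.90 × 50 × 2.7422 = 123.4 kips.
Tension rupture (net): A_n = (7.3125 − 2×0.875)×0.375 = 2.0859 in² (U = 1.0, A_e = A_n). φR_n = 0.75 × 65 × 2.0859 = 101.7 kips.
Governing: min(71.6, 116.5, 123.4, 101.7) = 71.6 kips → bolt shear.

71.6 kips (bolt shear governs)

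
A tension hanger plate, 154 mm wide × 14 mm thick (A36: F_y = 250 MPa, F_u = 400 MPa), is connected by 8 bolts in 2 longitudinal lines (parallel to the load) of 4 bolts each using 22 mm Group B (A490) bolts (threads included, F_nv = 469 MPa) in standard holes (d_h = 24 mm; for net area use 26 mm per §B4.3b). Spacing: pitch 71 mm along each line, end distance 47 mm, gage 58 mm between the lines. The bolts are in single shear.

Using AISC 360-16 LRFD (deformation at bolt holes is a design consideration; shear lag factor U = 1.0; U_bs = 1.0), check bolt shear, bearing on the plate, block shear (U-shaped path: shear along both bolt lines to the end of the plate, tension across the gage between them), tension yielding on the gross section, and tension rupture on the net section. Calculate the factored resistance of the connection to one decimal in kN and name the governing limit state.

Bolt shear: A_b = π(22)²/4 = 380.13 mm². φR_n = 0.75 × 469 × 380.13 × 8 × 1 = 1069.7 kN.
Bearing (14 mm plate, F_u = 400 MPa): end bolts L_c = 47 − 24/2 = 35, R_n = min(1.2×35×14×400, 2.4×22×14×400) = 235.2 kN/bolt; interior L_c = 71 − 24 = 47, R_n = 295.68 kN/bolt. φR_n = 0.75 × (2×235.2 + 6×295.68) = 1683.4 kN.
Block shear: shear path 2×[47+3×71] = 2×260 mm, A_gv = 7280, A_nv = 2×(260 − 3.5×26)×14 = 4732 mm²; tension across gage: (58 − 1×26)×14 = 448 mm². R_n = min(0.6×400×4732, 0.6×250×7280) + 1.0×400×448 = min(1135.7, 1092) + 179.2 = 1271.2 kN. φR_n = 0.75 × 1271.2 = 953.4 kN.
Tension yield (gross): A_g = 154×14 = 2156 mm². φR_n = 0.90 × 250 × 2156 = 485.1 kN.
Tension rupture (net): A_n = (154 − 2×26)×14 = 1428 mm² (U = 1.0, A_e = A_n). φR_n = 0.75 × 400 × 1428 = 428.4 kN.
Governing: min(1069.7, 1683.4, 953.4, 485.1, 428.4) = 428.4 kN → net-section rupture.

428.4 kN (net-section rupture governs)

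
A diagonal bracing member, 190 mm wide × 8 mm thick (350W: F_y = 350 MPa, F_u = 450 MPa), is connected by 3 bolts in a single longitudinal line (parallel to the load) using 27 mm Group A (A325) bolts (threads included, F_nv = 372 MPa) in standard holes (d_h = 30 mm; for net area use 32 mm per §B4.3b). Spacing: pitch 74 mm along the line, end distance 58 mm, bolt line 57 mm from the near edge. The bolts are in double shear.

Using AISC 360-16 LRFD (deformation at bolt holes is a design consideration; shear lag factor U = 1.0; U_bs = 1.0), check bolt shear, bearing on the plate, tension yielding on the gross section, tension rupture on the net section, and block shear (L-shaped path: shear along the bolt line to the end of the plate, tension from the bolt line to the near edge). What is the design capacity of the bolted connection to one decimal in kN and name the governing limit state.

Bolt shear: A_b = π(27)²/4 = 572.56 mm². φR_n = 0.75 × 372 × 572.56 × 3 × 2 = 958.5 kN.
Bearing (8 mm plate, F_u = 450 MPa): end bolts L_c = 58 − 30/2 = 43, R_n = min(1.2×43×8×450, 2.4×27×8×450) = 185.76 kN/bolt; interior L_c = 74 − 30 = 44, R_n = 190.08 kN/bolt. φR_n = 0.75 × (1×185.76 + 2×190.08) = 424.4 kN.
Tension yield (gross): A_g = 190×8 = 1520 mm². φR_n = 0.90 × 350 × 1520 = 478.8 kN.
Tension rupture (net): A_n = (190 − 1×32)×8 = 1264 mm² (U = 1.0, A_e = A_n). φR_n = 0.75 × 450 × 1264 = 426.6 kN.
Block shear: shear path 1×[58+2×74] = 1×206 mm, A_gv = 1648, A_nv = 1×(206 − 2.5×32)×8 = 1008 mm²; tension to near edge: (57 − 0.5×32)×8 = 328 mm². R_n = min(0.6×450×1008, 0.6×350×1648) + 1.0×450×328 = min(272.16, 346.08) + 147.6 = 419.76 kN. φR_n = 0.75 × 419.76 = 314.8 kN.
Governing: min(958.5, 424.4, 478.8, 426.6, 314.8) = 314.8 kN → block shear.

314.8 kN (block shear governs)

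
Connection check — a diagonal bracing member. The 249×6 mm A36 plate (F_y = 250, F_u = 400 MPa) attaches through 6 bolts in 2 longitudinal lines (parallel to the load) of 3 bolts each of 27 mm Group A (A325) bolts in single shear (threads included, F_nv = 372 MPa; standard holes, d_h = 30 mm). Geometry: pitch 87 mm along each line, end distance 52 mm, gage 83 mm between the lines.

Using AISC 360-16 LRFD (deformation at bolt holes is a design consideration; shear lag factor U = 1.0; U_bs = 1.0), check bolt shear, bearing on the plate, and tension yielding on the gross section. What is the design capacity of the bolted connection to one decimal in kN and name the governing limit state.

Bolt shear: A_b = π(27)²/4 = 572.56 mm². φR_n = 0.75 × 372 × 572.56 × 6 × 1 = 958.5 kN.
Bearing (6 mm plate, F_u = 400 MPa): end bolts L_c = 52 − 30/2 = 37, R_n = min(1.2×37×6×400, 2.4×27×6×400) = 106.56 kN/bolt; interior L_c = 87 − 30 = 57, R_n = 155.52 kN/bolt. φR_n = 0.75 × (2×106.56 + 4×155.52) = 626.4 kN.
Tension yield (gross): A_g = 249×6 = 1494 mm². φR_n = 0.90 × 250 × 1494 = 336.2 kN.
Governing: min(958.5, 626.4, 336.2) = 336.2 kN → gross-section yield.

336.2 kN (gross-section yield governs)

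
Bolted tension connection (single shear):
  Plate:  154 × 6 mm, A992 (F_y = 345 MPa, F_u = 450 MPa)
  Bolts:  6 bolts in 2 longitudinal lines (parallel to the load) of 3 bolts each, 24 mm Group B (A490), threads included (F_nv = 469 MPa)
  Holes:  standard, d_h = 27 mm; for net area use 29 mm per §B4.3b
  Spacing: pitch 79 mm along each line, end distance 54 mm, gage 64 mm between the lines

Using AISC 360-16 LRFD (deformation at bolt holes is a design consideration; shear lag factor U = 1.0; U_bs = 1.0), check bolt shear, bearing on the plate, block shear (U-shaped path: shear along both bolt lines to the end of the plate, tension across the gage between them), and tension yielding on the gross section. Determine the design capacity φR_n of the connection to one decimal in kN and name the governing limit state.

Bolt shear: A_b = π(24)²/4 = 452.39 mm². φR_n = 0.75 × 469 × 452.39 × 6 × 1 = 954.8 kN.
Bearing (6 mm plate, F_u = 450 MPa): end bolts L_c = 54 − 27/2 = 40.5, R_n = min(1.2×40.5×6×450, 2.4×24×6×450) = 131.22 kN/bolt; interior L_c = 79 − 27 = 52, R_n = 155.52 kN/bolt. φR_n = 0.75 × (2×131.22 + 4×155.52) = 663.4 kN.
Block shear: shear path 2×[54+2×79] = 2×212 mm, A_gv = 2544, A_nv = 2×(212 − 2.5×29)×6 = 1674 mm²; tension across gage: (64 − 1×29)×6 = 210 mm². R_n = min(0.6×450×1674, 0.6×345×2544) + 1.0×450×210 = min(451.98, 526.61) + 94.5 = 546.48 kN. φR_n = 0.75 × 546.48 = 409.9 kN.
Tension yield (gross): A_g = 154×6 = 924 mm². φR_n = 0.90 × 345 × 924 = 286.9 kN.
Governing: min(954.8, 663.4, 409.9, 286.9) = 286.9 kN → gross-section yield.

286.9 kN (gross-section yield governs)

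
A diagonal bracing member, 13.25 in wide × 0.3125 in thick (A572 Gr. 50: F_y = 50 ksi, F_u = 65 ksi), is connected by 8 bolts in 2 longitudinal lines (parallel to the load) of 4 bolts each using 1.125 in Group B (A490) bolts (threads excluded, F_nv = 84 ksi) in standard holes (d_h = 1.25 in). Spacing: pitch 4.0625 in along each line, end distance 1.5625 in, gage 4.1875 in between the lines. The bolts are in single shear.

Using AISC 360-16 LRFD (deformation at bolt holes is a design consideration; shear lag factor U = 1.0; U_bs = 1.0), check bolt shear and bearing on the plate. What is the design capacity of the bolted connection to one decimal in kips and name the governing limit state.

281.1 kips (bearing governs)

Bolt shear: A_b = π(1.125)²/4 = 0.99402 in². φR_n = 0.75 × 84 × 0.99402 × 8 × 1 = 501.0 kips.
Bearing (0.3125 in plate, F_u = 65 ksi): end bolts L_c = 1.5625 − 1.25/2 = 0.9375, R_n = min(1.2×0.9375×0.3125×65, 2.4×1.125×0.3125×65) = 22.852 kips/bolt; interior L_c = 4.0625 − 1.25 = 2.8125, R_n = 54.844 kips/bolt. φR_n = 0.75 × (2×22.852 + 6×54.844) = 281.1 kips.
Governing: min(501.0, 281.1) = 281.1 kips → bearing.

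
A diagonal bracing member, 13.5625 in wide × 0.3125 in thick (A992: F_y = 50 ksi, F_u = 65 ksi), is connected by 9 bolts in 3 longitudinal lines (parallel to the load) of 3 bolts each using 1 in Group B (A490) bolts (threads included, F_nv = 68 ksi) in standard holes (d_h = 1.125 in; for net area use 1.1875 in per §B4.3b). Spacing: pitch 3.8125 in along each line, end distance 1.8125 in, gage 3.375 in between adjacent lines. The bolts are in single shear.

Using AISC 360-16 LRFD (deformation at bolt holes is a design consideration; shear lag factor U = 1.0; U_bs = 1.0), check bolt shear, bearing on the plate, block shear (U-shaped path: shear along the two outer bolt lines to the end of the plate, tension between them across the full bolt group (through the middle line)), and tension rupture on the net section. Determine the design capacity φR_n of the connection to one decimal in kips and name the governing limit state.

Bolt shear: A_b = π(1)²/4 = 0.7854 in². φR_n = 0.75 × 68 × 0.7854 × 9 × 1 = 360.5 kips.
Bearing (0.3125 in plate, F_u = 65 ksi): end bolts L_c = 1.8125 − 1.125/2 = 1.25, R_n = min(1.2×1.25×0.3125×65, 2.4×1×0.3125×65) = 30.469 kips/bolt; interior L_c = 3.8125 − 1.125 = 2.6875, R_n = 48.75 kips/bolt. φR_n = 0.75 × (3×30.469 + 6×48.75) = 287.9 kips.
Block shear: shear path 2×[1.8125+2×3.8125] = 2×9.4375 in, A_gv = 5.8984, A_nv = 2×(9.4375 − 2.5×1.1875)×0.3125 = 4.043 in²; tension across gage: (6.75 − 2×1.1875)×0.3125 = 1.3672 in². R_n = min(0.6×65×4.043, 0.6×50×5.8984) + 1.0×65×1.3672 = min(157.68, 176.95) + 88.868 = 246.55 kips. φR_n = 0.75 × 246.55 = 184.9 kips.
Tension rupture (net): A_n = (13.5625 − 3×1.1875)×0.3125 = 3.125 in² (U = 1.0, A_e = A_n). φR_n = 0.75 × 65 × 3.125 = 152.3 kips.
Governing: min(360.5, 287.9, 184.9, 152.3) = 152.3 kips → net-section rupture.

152.3 kips (net-section rupture governs)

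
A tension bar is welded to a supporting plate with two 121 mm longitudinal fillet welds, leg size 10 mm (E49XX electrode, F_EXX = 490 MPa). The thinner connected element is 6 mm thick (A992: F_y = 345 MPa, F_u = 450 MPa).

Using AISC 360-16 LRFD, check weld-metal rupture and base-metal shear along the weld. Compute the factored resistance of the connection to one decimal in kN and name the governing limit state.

Weld metal: throat = 0.707×10 = 7.07 mm, L = 2×121 = 242 mm. φR_n = 0.75 × 0.6 × 490 × 7.07 × 242 = 377.3 kN.
Base metal shear (6 mm plate): yield φR_n = 1.0×0.6×345×6×242 = 300.6 kN; rupture φR_n = 0.75×0.6×450×6×242 = 294.0 kN; take 294.0 kN (rupture).
Governing: min(377.3, 294.0) = 294.0 kN → base-metal shear.

294.0 kN (base-metal shear governs)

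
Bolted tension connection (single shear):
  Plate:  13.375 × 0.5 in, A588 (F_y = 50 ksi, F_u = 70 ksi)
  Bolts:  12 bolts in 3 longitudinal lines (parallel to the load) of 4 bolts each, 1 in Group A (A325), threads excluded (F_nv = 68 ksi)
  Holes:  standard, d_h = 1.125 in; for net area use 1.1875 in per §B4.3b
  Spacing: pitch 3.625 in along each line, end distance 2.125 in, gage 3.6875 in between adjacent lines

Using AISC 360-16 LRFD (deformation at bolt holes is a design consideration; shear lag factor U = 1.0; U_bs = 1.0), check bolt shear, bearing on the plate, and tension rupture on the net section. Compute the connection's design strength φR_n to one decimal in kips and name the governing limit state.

Bolt shear: A_b = π(1)²/4 = 0.7854 in². φR_n = 0.75 × 68 × 0.7854 × 12 × 1 = 480.7 kips.
Bearing (0.5 in plate, F_u = 70 ksi): end bolts L_c = 2.125 − 1.125/2 = 1.5625, R_n = min(1.2×1.5625×0.5×70, 2.4×1×0.5×70) = 65.625 kips/bolt; interior L_c = 3.625 − 1.125 = 2.5, R_n = 84 kips/bolt. φR_n = 0.75 × (3×65.625 + 9×84) = 714.7 kips.
Tension rupture (net): A_n = (13.375 − 3×1.1875)×0.5 = 4.9063 in² (U = 1.0, A_e = A_n). φR_n = 0.75 × 70 × 4.9063 = 257.6 kips.
Governing: min(480.7, 714.7, 257.6) = 257.6 kips → net-section rupture.

257.6 kips (net-section rupture governs)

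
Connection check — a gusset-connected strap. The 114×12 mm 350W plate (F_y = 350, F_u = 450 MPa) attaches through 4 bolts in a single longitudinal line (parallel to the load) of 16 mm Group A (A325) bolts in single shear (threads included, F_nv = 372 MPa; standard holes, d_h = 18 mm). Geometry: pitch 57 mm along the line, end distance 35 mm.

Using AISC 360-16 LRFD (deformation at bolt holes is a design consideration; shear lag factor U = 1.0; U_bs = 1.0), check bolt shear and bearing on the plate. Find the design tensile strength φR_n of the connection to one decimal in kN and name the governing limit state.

224.4 kN (bolt shear governs)

Bolt shear: A_b = π(16)²/4 = 201.06 mm². φR_n = 0.75 × 372 × 201.06 × 4 × 1 = 224.4 kN.
Bearing (12 mm plate, F_u = 450 MPa): end bolts L_c = 35 − 18/2 = 26, R_n = min(1.2×26×12×450, 2.4×16×12×450) = 168.48 kN/bolt; interior L_c = 57 − 18 = 39, R_n = 207.36 kN/bolt. φR_n = 0.75 × (1×168.48 + 3×207.36) = 592.9 kN.
Governing: min(224.4, 592.9) = 224.4 kN → bolt shear.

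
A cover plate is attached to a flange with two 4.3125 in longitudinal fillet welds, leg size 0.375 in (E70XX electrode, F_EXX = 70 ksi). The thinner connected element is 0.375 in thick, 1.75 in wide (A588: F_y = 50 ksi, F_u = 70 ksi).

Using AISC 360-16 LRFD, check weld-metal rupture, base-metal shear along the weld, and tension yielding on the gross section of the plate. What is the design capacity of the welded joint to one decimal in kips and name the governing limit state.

29.5 kips (gross-section yield governs)

Weld metal: throat = 0.707×0.375 = 0.26513 in, L = 2×4.3125 = 8.625 in. φR_n = 0.75 × 0.6 × 70 × 0.26513 × 8.625 = 72.0 kips.
Base metal shear (0.375 in plate): yield φR_n = 1.0×0.6×50×0.375×8.625 = 97.0 kips; rupture φR_n = 0.75×0.6×70×0.375×8.625 = 101.9 kips; take 97.0 kips (yield).
Tension yield (gross): A_g = 1.75×0.375 = 0.65625 in². φR_n = 0.90 × 50 × 0.65625 = 29.5 kips.
Governing: min(72.0, 97.0, 29.5) = 29.5 kips → gross-section yield.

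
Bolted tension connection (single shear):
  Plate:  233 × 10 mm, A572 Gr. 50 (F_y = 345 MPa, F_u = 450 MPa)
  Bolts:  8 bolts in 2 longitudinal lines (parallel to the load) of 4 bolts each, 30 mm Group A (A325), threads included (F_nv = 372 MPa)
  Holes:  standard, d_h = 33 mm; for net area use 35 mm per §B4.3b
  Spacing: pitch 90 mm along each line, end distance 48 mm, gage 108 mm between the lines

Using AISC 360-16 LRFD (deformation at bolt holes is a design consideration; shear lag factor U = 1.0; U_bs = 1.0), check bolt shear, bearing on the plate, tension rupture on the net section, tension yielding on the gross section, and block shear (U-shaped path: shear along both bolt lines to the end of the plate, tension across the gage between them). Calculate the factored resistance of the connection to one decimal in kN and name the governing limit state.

550.1 kN (net-section rupture governs)

Bolt shear: A_b = π(30)²/4 = 706.86 mm². φR_n = 0.75 × 372 × 706.86 × 8 × 1 = 1577.7 kN.
Bearing (10 mm plate, F_u = 450 MPa): end bolts L_c = 48 − 33/2 = 31.5, R_n = min(1.2×31.5×10×450, 2.4×30×10×450) = 170.1 kN/bolt; interior L_c = 90 − 33 = 57, R_n = 307.8 kN/bolt. φR_n = 0.75 × (2×170.1 + 6×307.8) = 1640.3 kN.
Tension rupture (net): A_n = (233 − 2×35)×10 = 1630 mm² (U = 1.0, A_e = A_n). φR_n = 0.75 × 450 × 1630 = 550.1 kN.
Tension yield (gross): A_g = 233×10 = 2330 mm². φR_n = 0.90 × 345 × 2330 = 723.5 kN.
Block shear: shear path 2×[48+3×90] = 2×318 mm, A_gv = 6360, A_nv = 2×(318 − 3.5×35)×10 = 3910 mm²; tension across gage: (108 − 1×35)×10 = 730 mm². R_n = min(0.6×450×3910, 0.6×345×6360) + 1.0×450×730 = min(1055.7, 1316.5) + 328.5 = 1384.2 kN. φR_n = 0.75 × 1384.2 = 1038.2 kN.
Governing: min(1577.7, 1640.3, 550.1, 723.5, 1038.2) = 550.1 kN → net-section rupture.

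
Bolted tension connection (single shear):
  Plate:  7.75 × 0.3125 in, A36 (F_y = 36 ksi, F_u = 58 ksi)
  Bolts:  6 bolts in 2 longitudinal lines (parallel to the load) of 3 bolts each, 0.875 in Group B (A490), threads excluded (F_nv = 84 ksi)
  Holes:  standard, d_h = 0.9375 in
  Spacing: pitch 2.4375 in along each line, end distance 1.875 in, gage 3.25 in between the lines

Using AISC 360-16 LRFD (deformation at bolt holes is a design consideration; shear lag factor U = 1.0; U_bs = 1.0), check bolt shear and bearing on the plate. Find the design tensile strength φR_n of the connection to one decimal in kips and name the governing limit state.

Bolt shear: A_b = π(0.875)²/4 = 0.60132 in². φR_n = 0.75 × 84 × 0.60132 × 6 × 1 = 227.3 kips.
Bearing (0.3125 in plate, F_u = 58 ksi): end bolts L_c = 1.875 − 0.9375/2 = 1.40625, R_n = min(1.2×1.40625×0.3125×58, 2.4×0.875×0.3125×58) = 30.586 kips/bolt; interior L_c = 2.4375 − 0.9375 = 1.5, R_n = 32.625 kips/bolt. φR_n = 0.75 × (2×30.586 + 4×32.625) = 143.8 kips.
Governing: min(227.3, 143.8) = 143.8 kips → bearing.

143.8 kips (bearing governs)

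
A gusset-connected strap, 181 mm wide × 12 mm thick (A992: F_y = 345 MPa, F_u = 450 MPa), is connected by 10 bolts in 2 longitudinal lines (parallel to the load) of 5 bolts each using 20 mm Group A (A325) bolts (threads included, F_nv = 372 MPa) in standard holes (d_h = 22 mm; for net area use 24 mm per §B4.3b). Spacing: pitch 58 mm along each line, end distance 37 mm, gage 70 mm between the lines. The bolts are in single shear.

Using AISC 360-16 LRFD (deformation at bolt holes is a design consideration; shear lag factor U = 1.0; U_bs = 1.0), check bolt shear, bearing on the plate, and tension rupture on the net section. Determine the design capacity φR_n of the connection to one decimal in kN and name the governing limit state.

538.7 kN (net-section rupture governs)

Bolt shear: A_b = π(20)²/4 = 314.16 mm². φR_n = 0.75 × 372 × 314.16 × 10 × 1 = 876.5 kN.
Bearing (12 mm plate, F_u = 450 MPa): end bolts L_c = 37 − 22/2 = 26, R_n = min(1.2×26×12×450, 2.4×20×12×450) = 168.48 kN/bolt; interior L_c = 58 − 22 = 36, R_n = 233.28 kN/bolt. φR_n = 0.75 × (2×168.48 + 8×233.28) = 1652.4 kN.
Tension rupture (net): A_n = (181 − 2×24)×12 = 1596 mm² (U = 1.0, A_e = A_n). φR_n = 0.75 × 450 × 1596 = 538.7 kN.
Governing: min(876.5, 1652.4, 538.7) = 538.7 kN → net-section rupture.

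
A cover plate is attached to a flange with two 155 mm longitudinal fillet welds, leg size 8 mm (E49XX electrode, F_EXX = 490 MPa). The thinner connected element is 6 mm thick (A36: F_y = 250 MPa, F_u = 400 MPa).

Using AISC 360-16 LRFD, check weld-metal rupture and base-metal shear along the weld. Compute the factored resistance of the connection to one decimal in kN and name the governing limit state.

279.0 kN (base-metal shear governs)

Weld metal: throat = 0.707×8 = 5.656 mm, L = 2×155 = 310 mm. φR_n = 0.75 × 0.6 × 490 × 5.656 × 310 = 386.6 kN.
Base metal shear (6 mm plate): yield φR_n = 1.0×0.6×250×6×310 = 279.0 kN; rupture φR_n = 0.75×0.6×400×6×310 = 334.8 kN; take 279.0 kN (yield).
Governing: min(386.6, 279.0) = 279.0 kN → base-metal shear.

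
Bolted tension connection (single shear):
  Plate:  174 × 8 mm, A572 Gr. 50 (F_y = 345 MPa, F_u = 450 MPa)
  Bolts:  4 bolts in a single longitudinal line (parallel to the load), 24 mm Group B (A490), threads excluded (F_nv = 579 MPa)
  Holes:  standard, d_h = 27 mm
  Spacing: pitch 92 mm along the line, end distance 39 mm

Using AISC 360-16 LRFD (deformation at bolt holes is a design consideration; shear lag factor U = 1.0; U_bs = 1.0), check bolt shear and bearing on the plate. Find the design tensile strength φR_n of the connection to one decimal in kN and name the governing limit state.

Bolt shear: A_b = π(24)²/4 = 452.39 mm². φR_n = 0.75 × 579 × 452.39 × 4 × 1 = 785.8 kN.
Bearing (8 mm plate, F_u = 450 MPa): end bolts L_c = 39 − 27/2 = 25.5, R_n = min(1.2×25.5×8×450, 2.4×24×8×450) = 110.16 kN/bolt; interior L_c = 92 − 27 = 65, R_n = 207.36 kN/bolt. φR_n = 0.75 × (1×110.16 + 3×207.36) = 549.2 kN.
Governing: min(785.8, 549.2) = 549.2 kN → bearing.

549.2 kN (bearing governs)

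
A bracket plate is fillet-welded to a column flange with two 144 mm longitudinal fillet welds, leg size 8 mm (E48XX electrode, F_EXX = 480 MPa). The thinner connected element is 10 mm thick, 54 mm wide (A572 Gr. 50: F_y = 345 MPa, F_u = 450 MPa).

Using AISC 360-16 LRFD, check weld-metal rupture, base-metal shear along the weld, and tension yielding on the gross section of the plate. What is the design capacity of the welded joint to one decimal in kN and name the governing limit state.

Weld metal: throat = 0.707×8 = 5.656 mm, L = 2×144 = 288 mm. φR_n = 0.75 × 0.6 × 480 × 5.656 × 288 = 351.8 kN.
Base metal shear (10 mm plate): yield φR_n = 1.0×0.6×345×10×288 = 596.2 kN; rupture φR_n = 0.75×0.6×450×10×288 = 583.2 kN; take 583.2 kN (rupture).
Tension yield (gross): A_g = 54×10 = 540 mm². φR_n = 0.90 × 345 × 540 = 167.7 kN.
Governing: min(351.8, 583.2, 167.7) = 167.7 kN → gross-section yield.

167.7 kN (gross-section yield governs)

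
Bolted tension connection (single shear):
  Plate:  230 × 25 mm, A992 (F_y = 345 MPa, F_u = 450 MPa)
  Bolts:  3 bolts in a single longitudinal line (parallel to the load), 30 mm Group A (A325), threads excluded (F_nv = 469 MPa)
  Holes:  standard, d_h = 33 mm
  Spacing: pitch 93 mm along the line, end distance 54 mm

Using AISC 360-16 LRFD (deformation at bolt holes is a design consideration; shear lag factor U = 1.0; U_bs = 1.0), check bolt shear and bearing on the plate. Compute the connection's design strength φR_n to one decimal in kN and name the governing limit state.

Bolt shear: A_b = π(30)²/4 = 706.86 mm². φR_n = 0.75 × 469 × 706.86 × 3 × 1 = 745.9 kN.
Bearing (25 mm plate, F_u = 450 MPa): end bolts L_c = 54 − 33/2 = 37.5, R_n = min(1.2×37.5×25×450, 2.4×30×25×450) = 506.25 kN/bolt; interior L_c = 93 − 33 = 60, R_n = 810 kN/bolt. φR_n = 0.75 × (1×506.25 + 2×810) = 1594.7 kN.
Governing: min(745.9, 1594.7) = 745.9 kN → bolt shear.

745.9 kN (bolt shear governs)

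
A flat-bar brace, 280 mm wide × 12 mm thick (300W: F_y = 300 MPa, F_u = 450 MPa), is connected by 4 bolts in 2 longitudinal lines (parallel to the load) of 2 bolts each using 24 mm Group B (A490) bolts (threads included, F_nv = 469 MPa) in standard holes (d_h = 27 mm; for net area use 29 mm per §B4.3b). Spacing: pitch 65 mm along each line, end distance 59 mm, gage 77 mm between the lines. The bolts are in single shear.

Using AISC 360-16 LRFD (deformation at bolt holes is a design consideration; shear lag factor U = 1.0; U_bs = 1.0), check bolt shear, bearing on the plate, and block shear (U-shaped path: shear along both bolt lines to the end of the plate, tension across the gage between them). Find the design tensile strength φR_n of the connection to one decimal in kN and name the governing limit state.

585.6 kN (block shear governs)

Bolt shear: A_b = π(24)²/4 = 452.39 mm². φR_n = 0.75 × 469 × 452.39 × 4 × 1 = 636.5 kN.
Bearing (12 mm plate, F_u = 450 MPa): end bolts L_c = 59 − 27/2 = 45.5, R_n = min(1.2×45.5×12×450, 2.4×24×12×450) = 294.84 kN/bolt; interior L_c = 65 − 27 = 38, R_n = 246.24 kN/bolt. φR_n = 0.75 × (2×294.84 + 2×246.24) = 811.6 kN.
Block shear: shear path 2×[59+1×65] = 2×124 mm, A_gv = 2976, A_nv = 2×(124 − 1.5×29)×12 = 1932 mm²; tension across gage: (77 − 1×29)×12 = 576 mm². R_n = min(0.6×450×1932, 0.6×300×2976) + 1.0×450×576 = min(521.64, 535.68) + 259.2 = 780.84 kN. φR_n = 0.75 × 780.84 = 585.6 kN.
Governing: min(636.5, 811.6, 585.6) = 585.6 kN → block shear.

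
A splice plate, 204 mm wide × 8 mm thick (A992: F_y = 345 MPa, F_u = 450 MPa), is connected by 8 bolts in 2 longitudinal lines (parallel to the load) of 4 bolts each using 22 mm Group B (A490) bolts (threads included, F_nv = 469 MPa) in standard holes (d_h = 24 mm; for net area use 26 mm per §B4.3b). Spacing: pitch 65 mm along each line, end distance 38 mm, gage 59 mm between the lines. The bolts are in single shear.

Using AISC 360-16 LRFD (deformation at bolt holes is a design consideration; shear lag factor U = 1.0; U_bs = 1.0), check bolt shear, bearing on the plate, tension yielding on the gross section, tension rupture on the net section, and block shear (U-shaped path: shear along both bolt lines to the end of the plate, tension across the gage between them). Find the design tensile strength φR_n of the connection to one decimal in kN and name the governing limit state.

Bolt shear: A_b = π(22)²/4 = 380.13 mm². φR_n = 0.75 × 469 × 380.13 × 8 × 1 = 1069.7 kN.
Bearing (8 mm plate, F_u = 450 MPa): end bolts L_c = 38 − 24/2 = 26, R_n = min(1.2×26×8×450, 2.4×22×8×450) = 112.32 kN/bolt; interior L_c = 65 − 24 = 41, R_n = 177.12 kN/bolt. φR_n = 0.75 × (2×112.32 + 6×177.12) = 965.5 kN.
Tension yield (gross): A_g = 204×8 = 1632 mm². φR_n = 0.90 × 345 × 1632 = 506.7 kN.
Tension rupture (net): A_n = (204 − 2×26)×8 = 1216 mm² (U = 1.0, A_e = A_n). φR_n = 0.75 × 450 × 1216 = 410.4 kN.
Block shear: shear path 2×[38+3×65] = 2×233 mm, A_gv = 3728, A_nv = 2×(233 − 3.5×26)×8 = 2272 mm²; tension across gage: (59 − 1×26)×8 = 264 mm². R_n = min(0.6×450×2272, 0.6×345×3728) + 1.0×450×264 = min(613.44, 771.7) + 118.8 = 732.24 kN. φR_n = 0.75 × 732.24 = 549.2 kN.
Governing: min(1069.7, 965.5, 506.7, 410.4, 549.2) = 410.4 kN → net-section rupture.

410.4 kN (net-section rupture governs)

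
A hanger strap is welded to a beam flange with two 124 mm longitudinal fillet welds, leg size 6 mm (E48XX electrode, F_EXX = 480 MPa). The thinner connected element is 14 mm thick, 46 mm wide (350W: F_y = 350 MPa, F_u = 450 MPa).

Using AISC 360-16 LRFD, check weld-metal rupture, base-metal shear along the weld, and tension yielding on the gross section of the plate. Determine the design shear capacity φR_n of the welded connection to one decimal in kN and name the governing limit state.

Weld metal: throat = 0.707×6 = 4.242 mm, L = 2×124 = 248 mm. φR_n = 0.75 × 0.6 × 480 × 4.242 × 248 = 227.2 kN.
Base metal shear (14 mm plate): yield φR_n = 1.0×0.6×350×14×248 = 729.1 kN; rupture φR_n = 0.75×0.6×450×14×248 = 703.1 kN; take 703.1 kN (rupture).
Tension yield (gross): A_g = 46×14 = 644 mm². φR_n = 0.90 × 350 × 644 = 202.9 kN.
Governing: min(227.2, 703.1, 202.9) = 202.9 kN → gross-section yield.

202.9 kN (gross-section yield governs)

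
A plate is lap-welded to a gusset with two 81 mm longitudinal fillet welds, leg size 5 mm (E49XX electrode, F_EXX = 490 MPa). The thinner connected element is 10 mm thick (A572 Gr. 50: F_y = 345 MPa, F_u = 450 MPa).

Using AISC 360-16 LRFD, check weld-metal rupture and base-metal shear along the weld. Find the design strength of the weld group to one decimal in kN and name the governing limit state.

126.3 kN (weld metal governs)

Weld metal: throat = 0.707×5 = 3.535 mm, L = 2×81 = 162 mm. φR_n = 0.75 × 0.6 × 490 × 3.535 × 162 = 126.3 kN.
Base metal shear (10 mm plate): yield φR_n = 1.0×0.6×345×10×162 = 335.3 kN; rupture φR_n = 0.75×0.6×450×10×162 = 328.1 kN; take 328.1 kN (rupture).
Governing: min(126.3, 328.1) = 126.3 kN → weld metal.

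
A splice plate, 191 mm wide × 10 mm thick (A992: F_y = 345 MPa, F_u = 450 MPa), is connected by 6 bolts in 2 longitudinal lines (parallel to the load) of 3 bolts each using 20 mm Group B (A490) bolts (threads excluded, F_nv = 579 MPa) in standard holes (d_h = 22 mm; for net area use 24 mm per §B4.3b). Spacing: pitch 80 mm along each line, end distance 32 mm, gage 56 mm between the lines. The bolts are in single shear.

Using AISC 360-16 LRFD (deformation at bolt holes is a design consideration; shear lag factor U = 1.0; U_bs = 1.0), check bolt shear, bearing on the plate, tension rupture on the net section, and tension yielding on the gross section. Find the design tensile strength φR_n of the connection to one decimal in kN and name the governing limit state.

Bolt shear: A_b = π(20)²/4 = 314.16 mm². φR_n = 0.75 × 579 × 314.16 × 6 × 1 = 818.5 kN.
Bearing (10 mm plate, F_u = 450 MPa): end bolts L_c = 32 − 22/2 = 21, R_n = min(1.2×21×10×450, 2.4×20×10×450) = 113.4 kN/bolt; interior L_c = 80 − 22 = 58, R_n = 216 kN/bolt. φR_n = 0.75 × (2×113.4 + 4×216) = 818.1 kN.
Tension rupture (net): A_n = (191 − 2×24)×10 = 1430 mm² (U = 1.0, A_e = A_n). φR_n = 0.75 × 450 × 1430 = 482.6 kN.
Tension yield (gross): A_g = 191×10 = 1910 mm². φR_n = 0.90 × 345 × 1910 = 593.1 kN.
Governing: min(818.5, 818.1, 482.6, 593.1) = 482.6 kN → net-section rupture.

482.6 kN (net-section rupture governs)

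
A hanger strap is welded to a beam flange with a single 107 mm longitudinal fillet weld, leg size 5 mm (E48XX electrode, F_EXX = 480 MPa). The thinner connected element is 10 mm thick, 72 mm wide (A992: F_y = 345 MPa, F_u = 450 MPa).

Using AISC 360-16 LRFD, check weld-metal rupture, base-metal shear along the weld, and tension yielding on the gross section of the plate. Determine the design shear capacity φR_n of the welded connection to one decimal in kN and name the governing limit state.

81.7 kN (weld metal governs)

Weld metal: throat = 0.707×5 = 3.535 mm, L = 107 mm. φR_n = 0.75 × 0.6 × 480 × 3.535 × 107 = 81.7 kN.
Base metal shear (10 mm plate): yield φR_n = 1.0×0.6×345×10×107 = 221.5 kN; rupture φR_n = 0.75×0.6×450×10×107 = 216.7 kN; take 216.7 kN (rupture).
Tension yield (gross): A_g = 72×10 = 720 mm². φR_n = 0.90 × 345 × 720 = 223.6 kN.
Governing: min(81.7, 216.7, 223.6) = 81.7 kN → weld metal.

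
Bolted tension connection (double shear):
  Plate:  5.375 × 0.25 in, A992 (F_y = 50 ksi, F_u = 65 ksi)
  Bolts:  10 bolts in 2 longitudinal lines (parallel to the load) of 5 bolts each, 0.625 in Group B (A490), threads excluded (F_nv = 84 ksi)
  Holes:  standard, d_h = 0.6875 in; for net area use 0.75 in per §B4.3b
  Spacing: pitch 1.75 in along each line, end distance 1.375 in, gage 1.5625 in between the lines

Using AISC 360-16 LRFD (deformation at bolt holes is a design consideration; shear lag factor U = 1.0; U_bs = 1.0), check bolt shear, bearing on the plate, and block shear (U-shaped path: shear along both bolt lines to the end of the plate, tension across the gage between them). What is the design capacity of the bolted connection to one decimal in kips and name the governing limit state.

Bolt shear: A_b = π(0.625)²/4 = 0.3068 in². φR_n = 0.75 × 84 × 0.3068 × 10 × 2 = 386.6 kips.
Bearing (0.25 in plate, F_u = 65 ksi): end bolts L_c = 1.375 − 0.6875/2 = 1.03125, R_n = min(1.2×1.03125×0.25×65, 2.4×0.625×0.25×65) = 20.109 kips/bolt; interior L_c = 1.75 − 0.6875 = 1.0625, R_n = 20.719 kips/bolt. φR_n = 0.75 × (2×20.109 + 8×20.719) = 154.5 kips.
Block shear: shear path 2×[1.375+4×1.75] = 2×8.375 in, A_gv = 4.1875, A_nv = 2×(8.375 − 4.5×0.75)×0.25 = 2.5 in²; tension across gage: (1.5625 − 1×0.75)×0.25 = 0.20313 in². R_n = min(0.6×65×2.5, 0.6×50×4.1875) + 1.0×65×0.20313 = min(97.5, 125.63) + 13.203 = 110.7 kips. φR_n = 0.75 × 110.7 = 83.0 kips.
Governing: min(386.6, 154.5, 83.0) = 83.0 kips → block shear.

83.0 kips (block shear governs)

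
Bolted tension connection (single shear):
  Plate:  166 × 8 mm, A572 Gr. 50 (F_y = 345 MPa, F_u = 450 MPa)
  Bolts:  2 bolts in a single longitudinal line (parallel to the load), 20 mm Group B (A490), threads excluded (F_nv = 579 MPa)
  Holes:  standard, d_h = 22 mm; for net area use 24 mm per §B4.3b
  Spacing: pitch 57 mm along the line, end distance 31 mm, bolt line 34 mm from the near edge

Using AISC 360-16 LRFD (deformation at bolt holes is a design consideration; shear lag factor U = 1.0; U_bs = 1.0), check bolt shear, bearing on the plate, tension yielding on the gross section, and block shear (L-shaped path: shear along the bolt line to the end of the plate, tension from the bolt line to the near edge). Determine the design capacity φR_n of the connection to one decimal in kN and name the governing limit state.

Bolt shear: A_b = π(20)²/4 = 314.16 mm². φR_n = 0.75 × 579 × 314.16 × 2 × 1 = 272.8 kN.
Bearing (8 mm plate, F_u = 450 MPa): end bolts L_c = 31 − 22/2 = 20, R_n = min(1.2×20×8×450, 2.4×20×8×450) = 86.4 kN/bolt; interior L_c = 57 − 22 = 35, R_n = 151.2 kN/bolt. φR_n = 0.75 × (1×86.4 + 1×151.2) = 178.2 kN.
Tension yield (gross): A_g = 166×8 = 1328 mm². φR_n = 0.90 × 345 × 1328 = 412.3 kN.
Block shear: shear path 1×[31+1×57] = 1×88 mm, A_gv = 704, A_nv = 1×(88 − 1.5×24)×8 = 416 mm²; tension to near edge: (34 − 0.5×24)×8 = 176 mm². R_n = min(0.6×450×416, 0.6×345×704) + 1.0×450×176 = min(112.32, 145.73) + 79.2 = 191.52 kN. φR_n = 0.75 × 191.52 = 143.6 kN.
Governing: min(272.8, 178.2, 412.3, 143.6) = 143.6 kN → block shear.

143.6 kN (block shear governs)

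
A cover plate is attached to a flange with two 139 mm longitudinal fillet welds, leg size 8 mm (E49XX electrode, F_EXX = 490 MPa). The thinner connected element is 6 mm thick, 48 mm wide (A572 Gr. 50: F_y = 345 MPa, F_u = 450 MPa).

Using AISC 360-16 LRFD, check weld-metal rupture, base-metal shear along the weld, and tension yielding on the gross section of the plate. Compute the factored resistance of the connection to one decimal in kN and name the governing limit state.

Weld metal: throat = 0.707×8 = 5.656 mm, L = 2×139 = 278 mm. φR_n = 0.75 × 0.6 × 490 × 5.656 × 278 = 346.7 kN.
Base metal shear (6 mm plate): yield φR_n = 1.0×0.6×345×6×278 = 345.3 kN; rupture φR_n = 0.75×0.6×450×6×278 = 337.8 kN; take 337.8 kN (rupture).
Tension yield (gross): A_g = 48×6 = 288 mm². φR_n = 0.90 × 345 × 288 = 89.4 kN.
Governing: min(346.7, 337.8, 89.4) = 89.4 kN → gross-section yield.

89.4 kN (gross-section yield governs)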